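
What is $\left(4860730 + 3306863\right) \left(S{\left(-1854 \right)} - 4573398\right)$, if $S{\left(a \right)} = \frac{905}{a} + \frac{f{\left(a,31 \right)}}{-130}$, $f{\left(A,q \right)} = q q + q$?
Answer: $- \frac{1500498924482865559}{40170} \approx -3.7354 \cdot 10^{13}$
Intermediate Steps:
$f{\left(A,q \right)} = q + q^{2}$ ($f{\left(A,q \right)} = q^{2} + q = q + q^{2}$)
$S{\left(a \right)} = - \frac{496}{65} + \frac{905}{a}$ ($S{\left(a \right)} = \frac{905}{a} + \frac{31 \left(1 + 31\right)}{-130} = \frac{905}{a} + 31 \cdot 32 \left(- \frac{1}{130}\right) = \frac{905}{a} + 992 \left(- \frac{1}{130}\right) = \frac{905}{a} - \frac{496}{65} = - \frac{496}{65} + \frac{905}{a}$)
$\left(4860730 + 3306863\right) \left(S{\left(-1854 \right)} - 4573398\right) = \left(4860730 + 3306863\right) \left(\left(- \frac{496}{65} + \frac{905}{-1854}\right) - 4573398\right) = 8167593 \left(\left(- \frac{496}{65} + 905 \left(- \frac{1}{1854}\right)\right) - 4573398\right) = 8167593 \left(\left(- \frac{496}{65} - \frac{905}{1854}\right) - 4573398\right) = 8167593 \left(- \frac{978409}{120510} - 4573398\right) = 8167593 \left(- \frac{551141171389}{120510}\right) = - \frac{1500498924482865559}{40170}$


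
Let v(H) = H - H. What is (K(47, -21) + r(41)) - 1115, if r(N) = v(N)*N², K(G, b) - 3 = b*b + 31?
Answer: -640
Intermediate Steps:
v(H) = 0
K(G, b) = 34 + b² (K(G, b) = 3 + (b*b + 31) = 3 + (b² + 31) = 3 + (31 + b²) = 34 + b²)
r(N) = 0 (r(N) = 0*N² = 0)
(K(47, -21) + r(41)) - 1115 = ((34 + (-21)²) + 0) - 1115 = ((34 + 441) + 0) - 1115 = (475 + 0) - 1115 = 475 - 1115 = -640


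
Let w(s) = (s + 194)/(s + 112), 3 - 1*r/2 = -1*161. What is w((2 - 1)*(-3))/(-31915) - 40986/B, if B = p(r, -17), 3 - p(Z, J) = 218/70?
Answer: 2495140072043/6957470 ≈ 3.5863e+5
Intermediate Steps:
r = 328 (r = 6 - (-2)*161 = 6 - 2*(-161) = 6 + 322 = 328)
w(s) = (194 + s)/(112 + s)
p(Z, J) = -4/35 (p(Z, J) = 3 - 218/70 = 3 - 1*109/35 = 3 - 109/35 = -4/35)
B = -4/35 ≈ -0.11429
w((2 - 1)*(-3))/(-31915) - 40986/B = ((194 + (2 - 1)*(-3))/(112 + (2 - 1)*(-3)))/(-31915) - 40986/(-4/35) = ((194 + 1*(-3))/(112 + 1*(-3)))*(-1/31915) - 40986*(-35/4) = ((194 - 3)/(112 - 3))*(-1/31915) + 717255/2 = (191/109)*(-1/31915) + 717255/2 = -191/3478735 + 717255/2 = 2495140072043/6957470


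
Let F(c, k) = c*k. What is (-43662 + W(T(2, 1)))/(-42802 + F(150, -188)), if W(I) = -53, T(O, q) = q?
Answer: 43715/71002 ≈ 0.61569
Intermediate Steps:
(-43662 + W(T(2, 1)))/(-42802 + F(150, -188)) = (-43662 - 53)/(-42802 + 150*(-188)) = -43715/(-42802 - 28200) = -43715/(-71002) = -43715*(-1/71002) = 43715/71002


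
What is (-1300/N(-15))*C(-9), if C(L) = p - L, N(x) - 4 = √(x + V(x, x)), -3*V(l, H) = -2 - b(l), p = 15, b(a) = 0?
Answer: -28800/7 + 2400*I*√129/7 ≈ -4114.3 + 3894.1*I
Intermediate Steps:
V(l, H) = ⅔ (V(l, H) = -(-2 - 1*0)/3 = -(-2 + 0)/3 = -⅓*(-2) = ⅔)
N(x) = 4 + √(⅔ + x) (N(x) = 4 + √(x + ⅔) = 4 + √(⅔ + x))
C(L) = 15 - L
(-1300/N(-15))*C(-9) = (-1300/(4 + √(6 + 9*(-15))/3))*(15 - 1*(-9)) = (-1300/(4 + √(6 - 135)/3))*(15 + 9) = -1300/(4 + √(-129)/3)*24 = -1300/(4 + (I*√129)/3)*24 = -1300/(4 + I*√129/3)*24 = -31200/(4 + I*√129/3)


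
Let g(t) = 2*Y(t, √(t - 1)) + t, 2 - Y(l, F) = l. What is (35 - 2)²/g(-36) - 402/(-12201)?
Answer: 4434323/162680 ≈ 27.258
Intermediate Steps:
Y(l, F) = 2 - l
g(t) = 4 - t (g(t) = 2*(2 - t) + t = (4 - 2*t) + t = 4 - t)
(35 - 2)²/g(-36) - 402/(-12201) = (35 - 2)²/(4 - 1*(-36)) - 402/(-12201) = 33²/(4 + 36) - 402*(-1/12201) = 1089/40 + 134/4067 = 4434323/162680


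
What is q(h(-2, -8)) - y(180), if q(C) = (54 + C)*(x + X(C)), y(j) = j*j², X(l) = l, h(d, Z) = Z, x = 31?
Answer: -5830942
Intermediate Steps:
y(j) = j³
q(C) = (31 + C)*(54 + C) (q(C) = (54 + C)*(31 + C) = (31 + C)*(54 + C))
q(h(-2, -8)) - y(180) = (1674 + (-8)² + 85*(-8)) - 1*180³ = (1674 + 64 - 680) - 1*5832000 = 1058 - 5832000 = -5830942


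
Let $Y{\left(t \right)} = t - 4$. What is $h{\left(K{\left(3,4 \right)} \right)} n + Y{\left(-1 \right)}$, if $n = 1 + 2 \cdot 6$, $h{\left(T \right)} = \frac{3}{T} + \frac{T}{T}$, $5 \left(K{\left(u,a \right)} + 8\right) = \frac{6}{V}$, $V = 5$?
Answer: $\frac{577}{194} \approx 2.9742$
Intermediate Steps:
$K{\left(u,a \right)} = - \frac{194}{25}$ ($K{\left(u,a \right)} = -8 + \frac{6 \cdot \frac{1}{5}}{5} = -8 + \frac{1}{5} \cdot \frac{6}{5} = -8 + \frac{6}{25} = - \frac{194}{25}$)
$h{\left(T \right)} = 1 + \frac{3}{T}$ ($h{\left(T \right)} = \frac{3}{T} + 1 = 1 + \frac{3}{T}$)
$Y{\left(t \right)} = -4 + t$
$n = 13$ ($n = 1 + 12 = 13$)
$h{\left(K{\left(3,4 \right)} \right)} n + Y{\left(-1 \right)} = \frac{3 - \frac{194}{25}}{- \frac{194}{25}} \cdot 13 - 5 = \left(- \frac{25}{194}\right) \left(- \frac{119}{25}\right) 13 - 5 = \frac{119}{194} \cdot 13 - 5 = \frac{1547}{194} - 5 = \frac{577}{194}$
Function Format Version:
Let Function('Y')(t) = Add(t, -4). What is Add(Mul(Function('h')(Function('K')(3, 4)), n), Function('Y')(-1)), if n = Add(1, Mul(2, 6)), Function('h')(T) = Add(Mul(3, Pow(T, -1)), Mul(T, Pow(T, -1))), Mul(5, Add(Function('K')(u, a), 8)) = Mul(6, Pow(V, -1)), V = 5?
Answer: Rational(577, 194) ≈ 2.9742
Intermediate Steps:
Function('K')(u, a) = Rational(-194, 25) (Function('K')(u, a) = Add(-8, Mul(Rational(1, 5), Mul(6, Pow(5, -1)))) = Add(-8, Mul(Rational(1, 5), Mul(6, Rational(1, 5)))) = Add(-8, Mul(Rational(1, 5), Rational(6, 5))) = Add(-8, Rational(6, 25)) = Rational(-194, 25))
Function('h')(T) = Add(1, Mul(3, Pow(T, -1))) (Function('h')(T) = Add(Mul(3, Pow(T, -1)), 1) = Add(1, Mul(3, Pow(T, -1))))
Function('Y')(t) = Add(-4, t)
n = 13 (n = Add(1, 12) = 13)
Add(Mul(Function('h')(Function('K')(3, 4)), n), Function('Y')(-1)) = Add(Mul(Mul(Pow(Rational(-194, 25), -1), Add(3, Rational(-194, 25))), 13), Add(-4, -1)) = Add(Mul(Mul(Rational(-25, 194), Rational(-119, 25)), 13), -5) = Add(Mul(Rational(119, 194), 13), -5) = Add(Rational(1547, 194), -5) = Rational(577, 194)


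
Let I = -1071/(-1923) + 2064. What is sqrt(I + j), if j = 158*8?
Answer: sqrt(1367640805)/641 ≈ 57.694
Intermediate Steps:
j = 1264
I = 1323381/641 (I = -1071*(-1/1923) + 2064 = 357/641 + 2064 = 1323381/641 ≈ 2064.6)
sqrt(I + j) = sqrt(1323381/641 + 1264) = sqrt(2133605/641) = sqrt(1367640805)/641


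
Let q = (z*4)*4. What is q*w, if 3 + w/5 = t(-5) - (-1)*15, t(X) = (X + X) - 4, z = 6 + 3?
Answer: -1440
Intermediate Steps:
z = 9
t(X) = -4 + 2*X (t(X) = 2*X - 4 = -4 + 2*X)
w = -10 (w = -15 + 5*((-4 + 2*(-5)) - (-1)*15) = -15 + 5*((-4 - 10) - 1*(-15)) = -15 + 5*(-14 + 15) = -15 + 5*1 = -15 + 5 = -10)
q = 144 (q = (9*4)*4 = 36*4 = 144)
q*w = 144*(-10) = -1440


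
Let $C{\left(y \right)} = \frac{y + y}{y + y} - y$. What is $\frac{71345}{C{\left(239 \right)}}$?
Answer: $- \frac{71345}{238} \approx -299.77$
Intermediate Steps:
$C{\left(y \right)} = 1 - y$ ($C{\left(y \right)} = \frac{2 y}{2 y} - y = 2 y \frac{1}{2 y} - y = 1 - y$)
$\frac{71345}{C{\left(239 \right)}} = \frac{71345}{1 - 239} = \frac{71345}{-238} = 71345 \left(- \frac{1}{238}\right) = - \frac{71345}{238}$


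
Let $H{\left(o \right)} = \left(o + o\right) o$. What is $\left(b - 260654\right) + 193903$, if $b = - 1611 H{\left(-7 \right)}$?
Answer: $-224629$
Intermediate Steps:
$H{\left(o \right)} = 2 o^{2}$ ($H{\left(o \right)} = 2 o o = 2 o^{2}$)
$b = -157878$ ($b = - 1611 \cdot 2 \left(-7\right)^{2} = - 1611 \cdot 2 \cdot 49 = \left(-1611\right) 98 = -157878$)
$\left(b - 260654\right) + 193903 = \left(-157878 - 260654\right) + 193903 = -418532 + 193903 = -224629$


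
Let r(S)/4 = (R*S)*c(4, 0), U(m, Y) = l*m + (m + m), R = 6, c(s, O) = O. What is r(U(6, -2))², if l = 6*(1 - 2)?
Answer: 0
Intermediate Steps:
l = -6 (l = 6*(-1) = -6)
U(m, Y) = -4*m (U(m, Y) = -6*m + (m + m) = -6*m + 2*m = -4*m)
r(S) = 0 (r(S) = 4*((6*S)*0) = 4*0 = 0)
r(U(6, -2))² = 0² = 0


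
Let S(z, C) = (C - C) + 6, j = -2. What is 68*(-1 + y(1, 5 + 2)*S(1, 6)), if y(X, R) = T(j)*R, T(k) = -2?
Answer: -5780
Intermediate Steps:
y(X, R) = -2*R
S(z, C) = 6 (S(z, C) = 0 + 6 = 6)
68*(-1 + y(1, 5 + 2)*S(1, 6)) = 68*(-1 - 2*(5 + 2)*6) = 68*(-1 - 2*7*6) = 68*(-1 - 14*6) = 68*(-1 - 84) = 68*(-85) = -5780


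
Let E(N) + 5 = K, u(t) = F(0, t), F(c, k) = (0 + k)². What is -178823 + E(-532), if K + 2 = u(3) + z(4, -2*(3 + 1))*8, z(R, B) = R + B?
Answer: -178853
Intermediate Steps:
F(c, k) = k²
z(R, B) = B + R
u(t) = t²
K = -25 (K = -2 + (3² + (-2*(3 + 1) + 4)*8) = -2 + (9 + (-2*4 + 4)*8) = -2 + (9 + (-8 + 4)*8) = -2 + (9 - 4*8) = -2 + (9 - 32) = -2 - 23 = -25)
E(N) = -30 (E(N) = -5 - 25 = -30)
-178823 + E(-532) = -178823 - 30 = -178853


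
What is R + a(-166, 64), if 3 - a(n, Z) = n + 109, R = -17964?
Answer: -17904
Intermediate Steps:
a(n, Z) = -106 - n (a(n, Z) = 3 - (n + 109) = 3 - (109 + n) = 3 + (-109 - n) = -106 - n)
R + a(-166, 64) = -17964 + (-106 - 1*(-166)) = -17964 + (-106 + 166) = -17964 + 60 = -17904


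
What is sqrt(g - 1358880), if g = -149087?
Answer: I*sqrt(1507967) ≈ 1228.0*I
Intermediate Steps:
sqrt(g - 1358880) = sqrt(-149087 - 1358880) = sqrt(-1507967) = I*sqrt(1507967)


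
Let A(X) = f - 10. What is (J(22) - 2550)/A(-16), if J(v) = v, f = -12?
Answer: 1264/11 ≈ 114.91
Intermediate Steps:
A(X) = -22 (A(X) = -12 - 10 = -22)
(J(22) - 2550)/A(-16) = (22 - 2550)/(-22) = -2528*(-1/22) = 1264/11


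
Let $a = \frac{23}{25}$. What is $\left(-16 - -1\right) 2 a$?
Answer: $- \frac{138}{5} \approx -27.6$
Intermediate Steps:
$a = \frac{23}{25}$ ($a = 23 \cdot \frac{1}{25} = \frac{23}{25} \approx 0.92$)
$\left(-16 - -1\right) 2 a = \left(-16 - -1\right) 2 \cdot \frac{23}{25} = \left(-16 + 1\right) 2 \cdot \frac{23}{25} = \left(-15\right) 2 \cdot \frac{23}{25} = \left(-30\right) \frac{23}{25} = - \frac{138}{5}$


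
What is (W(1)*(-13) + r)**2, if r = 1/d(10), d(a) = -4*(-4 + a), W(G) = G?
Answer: 97969/576 ≈ 170.08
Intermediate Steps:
d(a) = 16 - 4*a
r = -1/24 (r = 1/(16 - 4*10) = 1/(16 - 40) = 1/(-24) = -1/24 ≈ -0.041667)
(W(1)*(-13) + r)**2 = (1*(-13) - 1/24)**2 = (-13 - 1/24)**2 = (-313/24)**2 = 97969/576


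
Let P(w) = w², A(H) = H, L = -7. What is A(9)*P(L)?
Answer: 441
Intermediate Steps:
A(9)*P(L) = 9*(-7)² = 9*49 = 441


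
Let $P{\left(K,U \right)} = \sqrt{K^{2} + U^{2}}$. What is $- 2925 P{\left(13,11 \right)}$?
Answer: $- 2925 \sqrt{290} \approx -49811.0$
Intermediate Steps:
$- 2925 P{\left(13,11 \right)} = - 2925 \sqrt{13^{2} + 11^{2}} = - 2925 \sqrt{169 + 121} = - 2925 \sqrt{290}$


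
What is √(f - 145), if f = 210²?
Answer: √43955 ≈ 209.65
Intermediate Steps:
f = 44100
√(f - 145) = √(44100 - 145) = √43955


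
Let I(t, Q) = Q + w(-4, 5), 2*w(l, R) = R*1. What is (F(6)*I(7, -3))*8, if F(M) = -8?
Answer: 32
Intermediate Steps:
w(l, R) = R/2 (w(l, R) = (R*1)/2 = R/2)
I(t, Q) = 5/2 + Q (I(t, Q) = Q + (1/2)*5 = Q + 5/2 = 5/2 + Q)
(F(6)*I(7, -3))*8 = -8*(5/2 - 3)*8 = -8*(-1/2)*8 = 4*8 = 32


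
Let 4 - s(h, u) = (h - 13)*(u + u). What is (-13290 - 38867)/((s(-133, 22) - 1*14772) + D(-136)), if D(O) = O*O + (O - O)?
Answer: -52157/10152 ≈ -5.1376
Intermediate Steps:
s(h, u) = 4 - 2*u*(-13 + h) (s(h, u) = 4 - (h - 13)*(u + u) = 4 - (-13 + h)*2*u = 4 - 2*u*(-13 + h))
D(O) = O² (D(O) = O² + 0 = O²)
(-13290 - 38867)/((s(-133, 22) - 1*14772) + D(-136)) = (-13290 - 38867)/(((4 + 26*22 - 2*(-133)*22) - 1*14772) + (-136)²) = -52157/(((4 + 572 + 5852) - 14772) + 18496) = -52157/((6428 - 14772) + 18496) = -52157/(-8344 + 18496) = -52157/10152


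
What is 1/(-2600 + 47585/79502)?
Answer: -79502/206657615 ≈ -0.00038470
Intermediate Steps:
1/(-2600 + 47585/79502) = 1/(-206657615/79502) = -79502/206657615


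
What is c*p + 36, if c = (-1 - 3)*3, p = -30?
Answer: 396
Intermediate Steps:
c = -12 (c = -4*3 = -12)
c*p + 36 = -12*(-30) + 36 = 360 + 36 = 396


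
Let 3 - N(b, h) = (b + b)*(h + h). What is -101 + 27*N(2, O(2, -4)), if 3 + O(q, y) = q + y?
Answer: 1060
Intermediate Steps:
O(q, y) = -3 + q + y (O(q, y) = -3 + (q + y) = -3 + q + y)
N(b, h) = 3 - 4*b*h (N(b, h) = 3 - (b + b)*(h + h) = 3 - 2*b*2*h = 3 - 4*b*h)
-101 + 27*N(2, O(2, -4)) = -101 + 27*(3 - 4*2*(-3 + 2 - 4)) = -101 + 27*(3 - 4*2*(-5)) = -101 + 27*(3 + 40) = -101 + 27*43 = -101 + 1161 = 1060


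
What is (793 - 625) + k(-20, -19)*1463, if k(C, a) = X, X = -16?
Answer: -23240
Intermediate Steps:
k(C, a) = -16
(793 - 625) + k(-20, -19)*1463 = (793 - 625) - 16*1463 = 168 - 23408 = -23240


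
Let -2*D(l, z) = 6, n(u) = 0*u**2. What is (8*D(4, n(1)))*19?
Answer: -456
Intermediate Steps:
n(u) = 0
D(l, z) = -3 (D(l, z) = -1/2*6 = -3)
(8*D(4, n(1)))*19 = (8*(-3))*19 = -24*19 = -456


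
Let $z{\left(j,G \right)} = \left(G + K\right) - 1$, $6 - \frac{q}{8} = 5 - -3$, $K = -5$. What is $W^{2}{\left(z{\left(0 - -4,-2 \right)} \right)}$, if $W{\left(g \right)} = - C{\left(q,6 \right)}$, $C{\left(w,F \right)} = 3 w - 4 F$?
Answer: $5184$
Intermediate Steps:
$q = -16$ ($q = 48 - 8 \left(5 - -3\right) = 48 - 8 \left(5 + 3\right) = 48 - 64 = -16$)
$C{\left(w,F \right)} = - 4 F + 3 w$
$z{\left(j,G \right)} = -6 + G$ ($z{\left(j,G \right)} = \left(G - 5\right) - 1 = \left(-5 + G\right) - 1 = -6 + G$)
$W{\left(g \right)} = 72$ ($W{\left(g \right)} = - (\left(-4\right) 6 + 3 \left(-16\right)) = - (-24 - 48) = \left(-1\right) \left(-72\right) = 72$)
$W^{2}{\left(z{\left(0 - -4,-2 \right)} \right)} = 72^{2} = 5184$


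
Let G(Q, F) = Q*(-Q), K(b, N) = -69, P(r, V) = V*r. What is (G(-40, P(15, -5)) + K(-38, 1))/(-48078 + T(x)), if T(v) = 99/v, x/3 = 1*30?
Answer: 16690/480769 ≈ 0.034715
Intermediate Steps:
x = 90 (x = 3*(1*30) = 3*30 = 90)
G(Q, F) = -Q²
(G(-40, P(15, -5)) + K(-38, 1))/(-48078 + T(x)) = (-1*(-40)² - 69)/(-48078 + 99/90) = (-1*1600 - 69)/(-48078 + 99*(1/90)) = (-1600 - 69)/(-48078 + 11/10) = -1669/(-480769/10) = -1669*(-10/480769) = 16690/480769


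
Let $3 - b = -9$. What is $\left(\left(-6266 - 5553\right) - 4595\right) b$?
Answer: $-196968$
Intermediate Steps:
$b = 12$ ($b = 3 - -9 = 3 + 9 = 12$)
$\left(\left(-6266 - 5553\right) - 4595\right) b = \left(\left(-6266 - 5553\right) - 4595\right) 12 = \left(-11819 - 4595\right) 12 = \left(-16414\right) 12 = -196968$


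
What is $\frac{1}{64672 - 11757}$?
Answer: $\frac{1}{52915} \approx 1.8898 \cdot 10^{-5}$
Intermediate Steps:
$\frac{1}{64672 - 11757} = \frac{1}{52915}$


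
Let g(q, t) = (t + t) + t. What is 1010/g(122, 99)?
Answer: 1010/297 ≈ 3.4007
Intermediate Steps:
g(q, t) = 3*t (g(q, t) = 2*t + t = 3*t)
1010/g(122, 99) = 1010/((3*99)) = 1010/297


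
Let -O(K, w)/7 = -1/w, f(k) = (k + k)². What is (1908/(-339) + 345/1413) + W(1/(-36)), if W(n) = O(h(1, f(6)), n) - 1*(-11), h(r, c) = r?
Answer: -13113304/53223 ≈ -246.38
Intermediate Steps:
f(k) = 4*k² (f(k) = (2*k)² = 4*k²)
O(K, w) = 7/w (O(K, w) = -(-7)/w = 7/w)
W(n) = 11 + 7/n (W(n) = 7/n - 1*(-11) = 7/n + 11 = 11 + 7/n)
(1908/(-339) + 345/1413) + W(1/(-36)) = (1908/(-339) + 345/1413) + (11 + 7/(1/(-36))) = (1908*(-1/339) + 345*(1/1413)) + (11 + 7/(-1/36)) = (-636/113 + 115/471) + (11 + 7*(-36)) = -286561/53223 + (11 - 252) = -286561/53223 - 241 = -13113304/53223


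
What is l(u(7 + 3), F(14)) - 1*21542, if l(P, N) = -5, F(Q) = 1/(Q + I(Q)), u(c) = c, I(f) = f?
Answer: -21547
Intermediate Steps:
F(Q) = 1/(2*Q) (F(Q) = 1/(Q + Q) = 1/(2*Q))
l(u(7 + 3), F(14)) - 1*21542 = -5 - 1*21542 = -5 - 21542 = -21547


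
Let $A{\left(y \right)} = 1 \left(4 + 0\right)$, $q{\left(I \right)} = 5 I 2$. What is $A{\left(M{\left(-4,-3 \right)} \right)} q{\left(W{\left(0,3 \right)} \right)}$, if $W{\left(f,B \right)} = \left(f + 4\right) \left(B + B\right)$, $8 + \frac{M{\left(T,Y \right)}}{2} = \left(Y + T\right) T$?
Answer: $960$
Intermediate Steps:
$M{\left(T,Y \right)} = -16 + 2 T \left(T + Y\right)$ ($M{\left(T,Y \right)} = -16 + 2 \left(Y + T\right) T = -16 + 2 \left(T + Y\right) T = -16 + 2 T \left(T + Y\right)$)
$W{\left(f,B \right)} = 2 B \left(4 + f\right)$ ($W{\left(f,B \right)} = \left(4 + f\right) 2 B = 2 B \left(4 + f\right)$)
$q{\left(I \right)} = 10 I$
$A{\left(y \right)} = 4$ ($A{\left(y \right)} = 1 \cdot 4 = 4$)
$A{\left(M{\left(-4,-3 \right)} \right)} q{\left(W{\left(0,3 \right)} \right)} = 4 \cdot 10 \cdot 2 \cdot 3 \left(4 + 0\right) = 4 \cdot 10 \cdot 2 \cdot 3 \cdot 4 = 4 \cdot 10 \cdot 24 = 4 \cdot 240 = 960$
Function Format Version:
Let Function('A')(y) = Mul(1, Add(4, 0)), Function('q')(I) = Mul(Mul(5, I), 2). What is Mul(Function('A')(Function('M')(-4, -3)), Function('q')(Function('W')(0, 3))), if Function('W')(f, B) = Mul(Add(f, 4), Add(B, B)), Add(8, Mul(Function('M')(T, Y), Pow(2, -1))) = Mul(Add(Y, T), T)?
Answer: 960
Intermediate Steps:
Function('M')(T, Y) = Add(-16, Mul(2, T, Add(T, Y))) (Function('M')(T, Y) = Add(-16, Mul(2, Mul(Add(Y, T), T))) = Add(-16, Mul(2, Mul(Add(T, Y), T))) = Add(-16, Mul(2, Mul(T, Add(T, Y)))) = Add(-16, Mul(2, T, Add(T, Y))))
Function('W')(f, B) = Mul(2, B, Add(4, f)) (Function('W')(f, B) = Mul(Add(4, f), Mul(2, B)) = Mul(2, B, Add(4, f)))
Function('q')(I) = Mul(10, I)
Function('A')(y) = 4 (Function('A')(y) = Mul(1, 4) = 4)
Mul(Function('A')(Function('M')(-4, -3)), Function('q')(Function('W')(0, 3))) = Mul(4, Mul(10, Mul(2, 3, Add(4, 0)))) = Mul(4, Mul(10, Mul(2, 3, 4))) = Mul(4, Mul(10, 24)) = Mul(4, 240) = 960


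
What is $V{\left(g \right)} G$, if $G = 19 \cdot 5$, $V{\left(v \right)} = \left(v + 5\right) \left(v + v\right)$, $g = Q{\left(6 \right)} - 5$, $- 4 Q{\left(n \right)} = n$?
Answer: $\frac{3705}{2} \approx 1852.5$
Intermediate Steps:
$Q{\left(n \right)} = - \frac{n}{4}$
$g = - \frac{13}{2}$ ($g = \left(- \frac{1}{4}\right) 6 - 5 = - \frac{3}{2} - 5 = - \frac{13}{2} \approx -6.5$)
$V{\left(v \right)} = 2 v \left(5 + v\right)$ ($V{\left(v \right)} = \left(5 + v\right) 2 v = 2 v \left(5 + v\right)$)
$G = 95$
$V{\left(g \right)} G = 2 \left(- \frac{13}{2}\right) \left(5 - \frac{13}{2}\right) 95 = 2 \left(- \frac{13}{2}\right) \left(- \frac{3}{2}\right) 95 = \frac{39}{2} \cdot 95 = \frac{3705}{2}$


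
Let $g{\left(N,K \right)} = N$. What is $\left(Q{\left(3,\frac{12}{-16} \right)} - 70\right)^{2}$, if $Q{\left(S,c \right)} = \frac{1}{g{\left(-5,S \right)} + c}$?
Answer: $\frac{2604996}{529} \approx 4924.4$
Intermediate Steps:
$Q{\left(S,c \right)} = \frac{1}{-5 + c}$
$\left(Q{\left(3,\frac{12}{-16} \right)} - 70\right)^{2} = \left(\frac{1}{-5 + \frac{12}{-16}} - 70\right)^{2} = \left(\frac{1}{-5 + 12 \left(- \frac{1}{16}\right)} - 70\right)^{2} = \left(\frac{1}{-5 - \frac{3}{4}} - 70\right)^{2} = \left(\frac{1}{- \frac{23}{4}} - 70\right)^{2} = \left(- \frac{4}{23} - 70\right)^{2} = \left(- \frac{1614}{23}\right)^{2} = \frac{2604996}{529}$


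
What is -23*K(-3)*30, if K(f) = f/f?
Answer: -690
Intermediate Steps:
K(f) = 1
-23*K(-3)*30 = -23*1*30 = -23*30 = -690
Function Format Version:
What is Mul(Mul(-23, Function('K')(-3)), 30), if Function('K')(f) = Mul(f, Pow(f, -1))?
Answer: -690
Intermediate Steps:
Function('K')(f) = 1
Mul(Mul(-23, Function('K')(-3)), 30) = Mul(Mul(-23, 1), 30) = Mul(-23, 30) = -690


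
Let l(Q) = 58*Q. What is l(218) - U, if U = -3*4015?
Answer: 24689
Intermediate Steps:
U = -12045
l(218) - U = 58*218 - 1*(-12045) = 12644 + 12045 = 24689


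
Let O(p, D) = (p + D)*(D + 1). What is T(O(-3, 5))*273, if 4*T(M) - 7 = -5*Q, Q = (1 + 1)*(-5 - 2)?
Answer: 21021/4 ≈ 5255.3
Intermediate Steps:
Q = -14 (Q = 2*(-7) = -14)
O(p, D) = (1 + D)*(D + p) (O(p, D) = (D + p)*(1 + D) = (1 + D)*(D + p))
T(M) = 77/4 (T(M) = 7/4 + (-5*(-14))/4 = 7/4 + (¼)*70 = 7/4 + 35/2 = 77/4)
T(O(-3, 5))*273 = (77/4)*273 = 21021/4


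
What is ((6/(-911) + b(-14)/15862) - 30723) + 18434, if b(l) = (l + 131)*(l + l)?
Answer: -12684471079/1032163 ≈ -12289.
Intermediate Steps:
b(l) = 2*l*(131 + l) (b(l) = (131 + l)*(2*l) = 2*l*(131 + l))
((6/(-911) + b(-14)/15862) - 30723) + 18434 = ((6/(-911) + (2*(-14)*(131 - 14))/15862) - 30723) + 18434 = ((6*(-1/911) + (2*(-14)*117)*(1/15862)) - 30723) + 18434 = ((-6/911 - 3276*1/15862) - 30723) + 18434 = ((-6/911 - 234/1133) - 30723) + 18434 = (-219972/1032163 - 30723) + 18434 = -31711363821/1032163 + 18434 = -12684471079/1032163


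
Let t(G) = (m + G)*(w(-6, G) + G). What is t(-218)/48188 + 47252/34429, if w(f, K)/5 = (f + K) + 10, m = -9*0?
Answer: 426574704/59252309 ≈ 7.1993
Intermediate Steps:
m = 0
w(f, K) = 50 + 5*K + 5*f (w(f, K) = 5*((f + K) + 10) = 5*((K + f) + 10) = 5*(10 + K + f) = 50 + 5*K + 5*f)
t(G) = G*(20 + 6*G) (t(G) = (0 + G)*((50 + 5*G + 5*(-6)) + G) = G*((50 + 5*G - 30) + G) = G*((20 + 5*G) + G) = G*(20 + 6*G))
t(-218)/48188 + 47252/34429 = (2*(-218)*(10 + 3*(-218)))/48188 + 47252/34429 = (2*(-218)*(10 - 654))*(1/48188) + 47252*(1/34429) = (2*(-218)*(-644))*(1/48188) + 47252/34429 = 280784*(1/48188) + 47252/34429 = 10028/1721 + 47252/34429 = 426574704/59252309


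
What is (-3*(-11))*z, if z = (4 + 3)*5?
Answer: 1155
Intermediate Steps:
z = 35 (z = 7*5 = 35)
(-3*(-11))*z = -3*(-11)*35 = 33*35 = 1155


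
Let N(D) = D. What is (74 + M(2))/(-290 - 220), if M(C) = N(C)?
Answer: -38/255 ≈ -0.14902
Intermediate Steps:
M(C) = C
(74 + M(2))/(-290 - 220) = (74 + 2)/(-290 - 220) = 76/(-510) = 76*(-1/510) = -38/255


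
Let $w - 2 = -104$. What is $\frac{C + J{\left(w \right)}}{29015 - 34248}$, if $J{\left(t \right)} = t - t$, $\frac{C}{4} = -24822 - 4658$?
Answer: $\frac{117920}{5233} \approx 22.534$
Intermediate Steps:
$C = -117920$ ($C = 4 \left(-24822 - 4658\right) = 4 \left(-29480\right) = -117920$)
$w = -102$ ($w = 2 - 104 = -102$)
$J{\left(t \right)} = 0$
$\frac{C + J{\left(w \right)}}{29015 - 34248} = \frac{-117920 + 0}{29015 - 34248} = - \frac{117920}{-5233} = \left(-117920\right) \left(- \frac{1}{5233}\right) = \frac{117920}{5233}$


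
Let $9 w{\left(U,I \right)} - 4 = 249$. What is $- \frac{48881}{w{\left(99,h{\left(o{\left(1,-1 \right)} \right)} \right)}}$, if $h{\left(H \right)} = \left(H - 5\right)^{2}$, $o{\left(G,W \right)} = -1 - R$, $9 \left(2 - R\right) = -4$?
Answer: $- \frac{439929}{253} \approx -1738.8$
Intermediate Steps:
$R = \frac{22}{9}$ ($R = 2 - - \frac{4}{9} = 2 + \frac{4}{9} = \frac{22}{9} \approx 2.4444$)
$o{\left(G,W \right)} = - \frac{31}{9}$ ($o{\left(G,W \right)} = -1 - \frac{22}{9} = - \frac{31}{9}$)
$h{\left(H \right)} = \left(-5 + H\right)^{2}$
$w{\left(U,I \right)} = \frac{253}{9}$ ($w{\left(U,I \right)} = \frac{4}{9} + \frac{1}{9} \cdot 249 = \frac{4}{9} + \frac{83}{3} = \frac{253}{9}$)
$- \frac{48881}{w{\left(99,h{\left(o{\left(1,-1 \right)} \right)} \right)}} = - \frac{48881}{\frac{253}{9}} = \left(-48881\right) \frac{9}{253} = - \frac{439929}{253}$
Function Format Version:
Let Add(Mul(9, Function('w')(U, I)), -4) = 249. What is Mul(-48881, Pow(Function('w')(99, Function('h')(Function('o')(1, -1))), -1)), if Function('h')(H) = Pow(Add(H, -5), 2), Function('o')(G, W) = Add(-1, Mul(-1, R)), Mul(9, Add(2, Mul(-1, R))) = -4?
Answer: Rational(-439929, 253) ≈ -1738.8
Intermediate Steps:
R = Rational(22, 9) (R = Add(2, Mul(Rational(-1, 9), -4)) = Add(2, Rational(4, 9)) = Rational(22, 9) ≈ 2.4444)
Function('o')(G, W) = Rational(-31, 9) (Function('o')(G, W) = Add(-1, Mul(-1, Rational(22, 9))) = Add(-1, Rational(-22, 9)) = Rational(-31, 9))
Function('h')(H) = Pow(Add(-5, H), 2)
Function('w')(U, I) = Rational(253, 9) (Function('w')(U, I) = Add(Rational(4, 9), Mul(Rational(1, 9), 249)) = Add(Rational(4, 9), Rational(83, 3)) = Rational(253, 9))
Mul(-48881, Pow(Function('w')(99, Function('h')(Function('o')(1, -1))), -1)) = Mul(-48881, Pow(Rational(253, 9), -1)) = Mul(-48881, Rational(9, 253)) = Rational(-439929, 253)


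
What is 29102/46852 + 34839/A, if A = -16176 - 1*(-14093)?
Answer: -785828681/48796358 ≈ -16.104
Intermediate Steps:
A = -2083 (A = -16176 + 14093 = -2083)
29102/46852 + 34839/A = 29102/46852 + 34839/(-2083) = 29102*(1/46852) + 34839*(-1/2083) = 14551/23426 - 34839/2083 = -785828681/48796358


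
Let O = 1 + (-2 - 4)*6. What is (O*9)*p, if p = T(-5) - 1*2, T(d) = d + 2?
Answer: 1575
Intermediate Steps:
T(d) = 2 + d
p = -5 (p = (2 - 5) - 1*2 = -3 - 2 = -5)
O = -35 (O = 1 - 6*6 = 1 - 36 = -35)
(O*9)*p = -35*9*(-5) = -315*(-5) = 1575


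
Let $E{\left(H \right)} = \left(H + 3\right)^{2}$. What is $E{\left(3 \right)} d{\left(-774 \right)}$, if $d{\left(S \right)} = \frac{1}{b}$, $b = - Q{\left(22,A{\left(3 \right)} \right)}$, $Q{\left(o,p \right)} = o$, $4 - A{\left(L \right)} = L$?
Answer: $- \frac{18}{11} \approx -1.6364$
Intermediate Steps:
$A{\left(L \right)} = 4 - L$
$E{\left(H \right)} = \left(3 + H\right)^{2}$
$b = -22$ ($b = \left(-1\right) 22 = -22$)
$d{\left(S \right)} = - \frac{1}{22}$ ($d{\left(S \right)} = \frac{1}{-22} = - \frac{1}{22}$)
$E{\left(3 \right)} d{\left(-774 \right)} = \left(3 + 3\right)^{2} \left(- \frac{1}{22}\right) = 6^{2} \left(- \frac{1}{22}\right) = 36 \left(- \frac{1}{22}\right) = - \frac{18}{11}$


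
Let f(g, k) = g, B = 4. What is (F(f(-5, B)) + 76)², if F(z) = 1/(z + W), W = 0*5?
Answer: 143641/25 ≈ 5745.6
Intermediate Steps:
W = 0
F(z) = 1/z (F(z) = 1/(z + 0) = 1/z)
(F(f(-5, B)) + 76)² = (1/(-5) + 76)² = (-⅕ + 76)² = (379/5)² = 143641/25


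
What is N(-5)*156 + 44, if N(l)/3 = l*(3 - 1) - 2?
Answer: -5572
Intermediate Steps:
N(l) = -6 + 6*l (N(l) = 3*(l*(3 - 1) - 2) = 3*(l*2 - 2) = 3*(2*l - 2) = 3*(-2 + 2*l) = -6 + 6*l)
N(-5)*156 + 44 = (-6 + 6*(-5))*156 + 44 = (-6 - 30)*156 + 44 = -36*156 + 44 = -5616 + 44 = -5572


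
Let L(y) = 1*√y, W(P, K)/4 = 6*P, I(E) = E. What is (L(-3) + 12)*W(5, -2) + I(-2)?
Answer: 1438 + 120*I*√3 ≈ 1438.0 + 207.85*I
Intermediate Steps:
W(P, K) = 24*P (W(P, K) = 4*(6*P) = 24*P)
L(y) = √y
(L(-3) + 12)*W(5, -2) + I(-2) = (√(-3) + 12)*(24*5) - 2 = (I*√3 + 12)*120 - 2 = (12 + I*√3)*120 - 2 = (1440 + 120*I*√3) - 2 = 1438 + 120*I*√3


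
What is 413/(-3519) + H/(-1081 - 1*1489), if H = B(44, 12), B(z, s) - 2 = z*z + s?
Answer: -792346/904383 ≈ -0.87612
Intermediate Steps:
B(z, s) = 2 + s + z**2 (B(z, s) = 2 + (z*z + s) = 2 + (z**2 + s) = 2 + (s + z**2) = 2 + s + z**2)
H = 1950 (H = 2 + 12 + 44**2 = 2 + 12 + 1936 = 1950)
413/(-3519) + H/(-1081 - 1*1489) = 413/(-3519) + 1950/(-1081 - 1*1489) = 413*(-1/3519) + 1950/(-1081 - 1489) = -413/3519 + 1950/(-2570) = -413/3519 + 1950*(-1/2570) = -413/3519 - 195/257 = -792346/904383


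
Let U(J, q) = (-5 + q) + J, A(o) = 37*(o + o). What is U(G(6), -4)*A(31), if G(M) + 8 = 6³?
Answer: 456506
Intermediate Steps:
G(M) = 208 (G(M) = -8 + 6³ = -8 + 216 = 208)
A(o) = 74*o (A(o) = 37*(2*o) = 74*o)
U(J, q) = -5 + J + q
U(G(6), -4)*A(31) = (-5 + 208 - 4)*(74*31) = 199*2294 = 456506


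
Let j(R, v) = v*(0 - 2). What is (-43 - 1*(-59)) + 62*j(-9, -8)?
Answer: 1008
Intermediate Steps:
j(R, v) = -2*v (j(R, v) = v*(-2) = -2*v)
(-43 - 1*(-59)) + 62*j(-9, -8) = (-43 - 1*(-59)) + 62*(-2*(-8)) = (-43 + 59) + 62*16 = 16 + 992 = 1008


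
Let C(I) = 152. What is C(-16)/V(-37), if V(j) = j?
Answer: -152/37 ≈ -4.1081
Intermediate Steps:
C(-16)/V(-37) = 152/(-37) = 152*(-1/37) = -152/37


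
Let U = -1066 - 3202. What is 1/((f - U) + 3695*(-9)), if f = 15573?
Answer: -1/13414 ≈ -7.4549e-5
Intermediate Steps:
U = -4268
1/((f - U) + 3695*(-9)) = 1/((15573 - 1*(-4268)) + 3695*(-9)) = 1/((15573 + 4268) - 33255) = 1/(19841 - 33255) = 1/(-13414) = -1/13414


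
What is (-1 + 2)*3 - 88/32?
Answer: ¼ ≈ 0.25000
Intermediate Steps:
(-1 + 2)*3 - 88/32 = 1*3 - 88/32 = 3 - 11*¼ = 3 - 11/4 = ¼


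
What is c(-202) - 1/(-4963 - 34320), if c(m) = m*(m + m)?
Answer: 3205807065/39283 ≈ 81608.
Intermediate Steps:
c(m) = 2*m**2 (c(m) = m*(2*m) = 2*m**2)
c(-202) - 1/(-4963 - 34320) = 2*(-202)**2 - 1/(-4963 - 34320) = 2*40804 - 1/(-39283) = 81608 - 1*(-1/39283) = 81608 + 1/39283 = 3205807065/39283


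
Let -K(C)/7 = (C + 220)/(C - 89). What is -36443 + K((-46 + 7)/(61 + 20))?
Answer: -88004799/2416 ≈ -36426.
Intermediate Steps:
K(C) = -7*(220 + C)/(-89 + C) (K(C) = -7*(C + 220)/(C - 89) = -7*(220 + C)/(-89 + C))
-36443 + K((-46 + 7)/(61 + 20)) = -36443 + 7*(-220 - (-46 + 7)/(61 + 20))/(-89 + (-46 + 7)/(61 + 20)) = -36443 + 7*(-220 - (-39)/81)/(-89 - 39/81) = -36443 + 7*(-220 - (-39)/81)/(-89 - 39*1/81) = -36443 + 7*(-220 - 1*(-13/27))/(-89 - 13/27) = -36443 + 7*(-220 + 13/27)/(-2416/27) = -36443 + 7*(-27/2416)*(-5927/27) = -36443 + 41489/2416 = -88004799/2416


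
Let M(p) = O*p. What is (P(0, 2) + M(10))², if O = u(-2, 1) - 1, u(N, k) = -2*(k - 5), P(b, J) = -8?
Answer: 3844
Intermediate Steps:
u(N, k) = 10 - 2*k (u(N, k) = -2*(-5 + k) = 10 - 2*k)
O = 7 (O = (10 - 2*1) - 1 = (10 - 2) - 1 = 8 - 1 = 7)
M(p) = 7*p
(P(0, 2) + M(10))² = (-8 + 7*10)² = (-8 + 70)² = 62² = 3844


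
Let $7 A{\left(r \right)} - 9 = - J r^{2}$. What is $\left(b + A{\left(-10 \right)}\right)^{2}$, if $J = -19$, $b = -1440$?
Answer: $\frac{66765241}{49} \approx 1.3626 \cdot 10^{6}$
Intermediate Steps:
$A{\left(r \right)} = \frac{9}{7} + \frac{19 r^{2}}{7}$ ($A{\left(r \right)} = \frac{9}{7} + \frac{\left(-1\right) \left(- 19 r^{2}\right)}{7} = \frac{9}{7} + \frac{19 r^{2}}{7}$)
$\left(b + A{\left(-10 \right)}\right)^{2} = \left(-1440 + \left(\frac{9}{7} + \frac{19 \left(-10\right)^{2}}{7}\right)\right)^{2} = \left(-1440 + \left(\frac{9}{7} + \frac{19}{7} \cdot 100\right)\right)^{2} = \left(-1440 + \left(\frac{9}{7} + \frac{1900}{7}\right)\right)^{2} = \left(-1440 + \frac{1909}{7}\right)^{2} = \left(- \frac{8171}{7}\right)^{2} = \frac{66765241}{49}$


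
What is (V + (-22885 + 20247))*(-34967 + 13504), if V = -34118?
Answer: 788894028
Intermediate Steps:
(V + (-22885 + 20247))*(-34967 + 13504) = (-34118 + (-22885 + 20247))*(-34967 + 13504) = (-34118 - 2638)*(-21463) = -36756*(-21463) = 788894028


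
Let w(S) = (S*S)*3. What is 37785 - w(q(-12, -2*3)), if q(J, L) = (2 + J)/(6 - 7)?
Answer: 37485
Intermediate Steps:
q(J, L) = -2 - J (q(J, L) = (2 + J)/(-1) = (2 + J)*(-1) = -2 - J)
w(S) = 3*S**2 (w(S) = S**2*3 = 3*S**2)
37785 - w(q(-12, -2*3)) = 37785 - 3*(-2 - 1*(-12))**2 = 37785 - 3*(-2 + 12)**2 = 37785 - 3*10**2 = 37785 - 3*100 = 37785 - 1*300 = 37785 - 300 = 37485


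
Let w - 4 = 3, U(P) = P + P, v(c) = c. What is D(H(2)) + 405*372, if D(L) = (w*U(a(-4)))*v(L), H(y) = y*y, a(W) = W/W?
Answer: 150716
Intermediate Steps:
a(W) = 1
U(P) = 2*P
H(y) = y**2
w = 7 (w = 4 + 3 = 7)
D(L) = 14*L (D(L) = (7*(2*1))*L = (7*2)*L = 14*L)
D(H(2)) + 405*372 = 14*2**2 + 405*372 = 14*4 + 150660 = 56 + 150660 = 150716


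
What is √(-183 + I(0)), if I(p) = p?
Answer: I*√183 ≈ 13.528*I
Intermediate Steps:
√(-183 + I(0)) = √(-183 + 0) = √(-183) = I*√183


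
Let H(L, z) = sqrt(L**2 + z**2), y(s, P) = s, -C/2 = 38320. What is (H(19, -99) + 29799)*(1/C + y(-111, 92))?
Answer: -253501314759/76640 - 8507041*sqrt(10162)/76640 ≈ -3.3189e+6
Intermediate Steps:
C = -76640 (C = -2*38320 = -76640)
(H(19, -99) + 29799)*(1/C + y(-111, 92)) = (sqrt(19**2 + (-99)**2) + 29799)*(1/(-76640) - 111) = (sqrt(361 + 9801) + 29799)*(-1/76640 - 111) = (sqrt(10162) + 29799)*(-8507041/76640) = (29799 + sqrt(10162))*(-8507041/76640) = -253501314759/76640 - 8507041*sqrt(10162)/76640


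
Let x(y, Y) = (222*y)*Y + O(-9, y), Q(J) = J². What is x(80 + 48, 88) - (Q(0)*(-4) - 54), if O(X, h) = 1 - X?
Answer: 2500672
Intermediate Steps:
x(y, Y) = 10 + 222*Y*y (x(y, Y) = (222*y)*Y + (1 - 1*(-9)) = 222*Y*y + (1 + 9) = 222*Y*y + 10 = 10 + 222*Y*y)
x(80 + 48, 88) - (Q(0)*(-4) - 54) = (10 + 222*88*(80 + 48)) - (0²*(-4) - 54) = (10 + 222*88*128) - (0*(-4) - 54) = (10 + 2500608) - (0 - 54) = 2500618 - 1*(-54) = 2500618 + 54 = 2500672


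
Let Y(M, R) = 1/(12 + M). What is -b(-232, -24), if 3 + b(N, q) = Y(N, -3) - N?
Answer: -50379/220 ≈ -229.00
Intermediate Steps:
b(N, q) = -3 + 1/(12 + N) - N (b(N, q) = -3 + (1/(12 + N) - N) = -3 + 1/(12 + N) - N)
-b(-232, -24) = -(1 - (3 - 232)*(12 - 232))/(12 - 232) = -(1 - 1*(-229)*(-220))/(-220) = -(-1)*(1 - 50380)/220 = -(-1)*(-50379)/220 = -1*50379/220 = -50379/220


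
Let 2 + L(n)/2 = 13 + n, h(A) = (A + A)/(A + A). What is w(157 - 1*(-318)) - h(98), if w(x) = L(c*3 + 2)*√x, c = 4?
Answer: -1 + 250*√19 ≈ 1088.7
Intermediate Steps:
h(A) = 1 (h(A) = (2*A)/((2*A)) = (2*A)*(1/(2*A)) = 1)
L(n) = 22 + 2*n (L(n) = -4 + 2*(13 + n) = -4 + (26 + 2*n) = 22 + 2*n)
w(x) = 50*√x (w(x) = (22 + 2*(4*3 + 2))*√x = (22 + 2*(12 + 2))*√x = (22 + 2*14)*√x = (22 + 28)*√x = 50*√x)
w(157 - 1*(-318)) - h(98) = 50*√(157 - 1*(-318)) - 1*1 = 50*√(157 + 318) - 1 = 50*√475 - 1 = 50*(5*√19) - 1 = 250*√19 - 1 = -1 + 250*√19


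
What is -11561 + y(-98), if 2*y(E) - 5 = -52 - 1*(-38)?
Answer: -23131/2 ≈ -11566.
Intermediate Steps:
y(E) = -9/2 (y(E) = 5/2 + (-52 - 1*(-38))/2 = 5/2 + (-52 + 38)/2 = 5/2 + (½)*(-14) = 5/2 - 7 = -9/2)
-11561 + y(-98) = -11561 - 9/2 = -23131/2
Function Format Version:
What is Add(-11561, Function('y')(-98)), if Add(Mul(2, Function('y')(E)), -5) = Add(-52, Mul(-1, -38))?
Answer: Rational(-23131, 2) ≈ -11566.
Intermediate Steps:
Function('y')(E) = Rational(-9, 2) (Function('y')(E) = Add(Rational(5, 2), Mul(Rational(1, 2), Add(-52, Mul(-1, -38)))) = Add(Rational(5, 2), Mul(Rational(1, 2), Add(-52, 38))) = Add(Rational(5, 2), Mul(Rational(1, 2), -14)) = Add(Rational(5, 2), -7) = Rational(-9, 2))
Add(-11561, Function('y')(-98)) = Add(-11561, Rational(-9, 2)) = Rational(-23131, 2)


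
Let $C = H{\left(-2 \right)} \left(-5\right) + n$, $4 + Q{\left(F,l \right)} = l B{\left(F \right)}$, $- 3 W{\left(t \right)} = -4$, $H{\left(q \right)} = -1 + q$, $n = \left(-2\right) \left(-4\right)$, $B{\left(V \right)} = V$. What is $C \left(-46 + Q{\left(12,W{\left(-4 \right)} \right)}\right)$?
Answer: $-782$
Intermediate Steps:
$n = 8$
$W{\left(t \right)} = \frac{4}{3}$ ($W{\left(t \right)} = \left(- \frac{1}{3}\right) \left(-4\right) = \frac{4}{3}$)
$Q{\left(F,l \right)} = -4 + F l$ ($Q{\left(F,l \right)} = -4 + l F = -4 + F l$)
$C = 23$ ($C = \left(-1 - 2\right) \left(-5\right) + 8 = \left(-3\right) \left(-5\right) + 8 = 15 + 8 = 23$)
$C \left(-46 + Q{\left(12,W{\left(-4 \right)} \right)}\right) = 23 \left(-46 + \left(-4 + 12 \cdot \frac{4}{3}\right)\right) = 23 \left(-46 + \left(-4 + 16\right)\right) = 23 \left(-46 + 12\right) = 23 \left(-34\right) = -782$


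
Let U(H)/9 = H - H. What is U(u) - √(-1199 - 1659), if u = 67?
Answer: -I*√2858 ≈ -53.46*I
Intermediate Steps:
U(H) = 0 (U(H) = 9*(H - H) = 9*0 = 0)
U(u) - √(-1199 - 1659) = 0 - √(-1199 - 1659) = 0 - √(-2858) = 0 - I*√2858 = -I*√2858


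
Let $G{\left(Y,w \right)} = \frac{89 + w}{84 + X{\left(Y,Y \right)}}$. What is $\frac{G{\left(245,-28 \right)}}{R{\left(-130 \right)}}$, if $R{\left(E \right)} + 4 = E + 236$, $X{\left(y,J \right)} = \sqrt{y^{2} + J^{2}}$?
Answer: $- \frac{61}{137207} + \frac{305 \sqrt{2}}{235212} \approx 0.0013892$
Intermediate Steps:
$X{\left(y,J \right)} = \sqrt{J^{2} + y^{2}}$
$G{\left(Y,w \right)} = \frac{89 + w}{84 + \sqrt{2} \sqrt{Y^{2}}}$ ($G{\left(Y,w \right)} = \frac{89 + w}{84 + \sqrt{Y^{2} + Y^{2}}} = \frac{89 + w}{84 + \sqrt{2 Y^{2}}} = \frac{89 + w}{84 + \sqrt{2} \sqrt{Y^{2}}}$)
$R{\left(E \right)} = 232 + E$ ($R{\left(E \right)} = -4 + \left(E + 236\right) = -4 + \left(236 + E\right) = 232 + E$)
$\frac{G{\left(245,-28 \right)}}{R{\left(-130 \right)}} = \frac{\frac{1}{84 + \sqrt{2} \sqrt{245^{2}}} \left(89 - 28\right)}{232 - 130} = \frac{\frac{1}{84 + \sqrt{2} \sqrt{60025}} \cdot 61}{102} = \frac{1}{84 + \sqrt{2} \cdot 245} \cdot 61 \cdot \frac{1}{102} = \frac{1}{84 + 245 \sqrt{2}} \cdot 61 \cdot \frac{1}{102} = \frac{61}{84 + 245 \sqrt{2}} \cdot \frac{1}{102} = \frac{61}{102 \left(84 + 245 \sqrt{2}\right)}$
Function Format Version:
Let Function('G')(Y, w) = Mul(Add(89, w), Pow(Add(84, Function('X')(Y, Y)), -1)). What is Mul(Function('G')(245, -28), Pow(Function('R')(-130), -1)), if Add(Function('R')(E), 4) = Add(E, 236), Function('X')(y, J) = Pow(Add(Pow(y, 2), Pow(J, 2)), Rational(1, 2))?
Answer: Add(Rational(-61, 137207), Mul(Rational(305, 235212), Pow(2, Rational(1, 2)))) ≈ 0.0013892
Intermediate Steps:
Function('X')(y, J) = Pow(Add(Pow(J, 2), Pow(y, 2)), Rational(1, 2))
Function('G')(Y, w) = Mul(Pow(Add(84, Mul(Pow(2, Rational(1, 2)), Pow(Pow(Y, 2), Rational(1, 2)))), -1), Add(89, w)) (Function('G')(Y, w) = Mul(Add(89, w), Pow(Add(84, Pow(Add(Pow(Y, 2), Pow(Y, 2)), Rational(1, 2))), -1)) = Mul(Add(89, w), Pow(Add(84, Pow(Mul(2, Pow(Y, 2)), Rational(1, 2))), -1)) = Mul(Add(89, w), Pow(Add(84, Mul(Pow(2, Rational(1, 2)), Pow(Pow(Y, 2), Rational(1, 2)))), -1)) = Mul(Pow(Add(84, Mul(Pow(2, Rational(1, 2)), Pow(Pow(Y, 2), Rational(1, 2)))), -1), Add(89, w)))
Function('R')(E) = Add(232, E) (Function('R')(E) = Add(-4, Add(E, 236)) = Add(-4, Add(236, E)) = Add(232, E))
Mul(Function('G')(245, -28), Pow(Function('R')(-130), -1)) = Mul(Mul(Pow(Add(84, Mul(Pow(2, Rational(1, 2)), Pow(Pow(245, 2), Rational(1, 2)))), -1), Add(89, -28)), Pow(Add(232, -130), -1)) = Mul(Mul(Pow(Add(84, Mul(Pow(2, Rational(1, 2)), Pow(60025, Rational(1, 2)))), -1), 61), Pow(102, -1)) = Mul(Mul(Pow(Add(84, Mul(Pow(2, Rational(1, 2)), 245)), -1), 61), Rational(1, 102)) = Mul(Mul(Pow(Add(84, Mul(245, Pow(2, Rational(1, 2)))), -1), 61), Rational(1, 102)) = Mul(Mul(61, Pow(Add(84, Mul(245, Pow(2, Rational(1, 2)))), -1)), Rational(1, 102)) = Mul(Rational(61, 102), Pow(Add(84, Mul(245, Pow(2, Rational(1, 2)))), -1))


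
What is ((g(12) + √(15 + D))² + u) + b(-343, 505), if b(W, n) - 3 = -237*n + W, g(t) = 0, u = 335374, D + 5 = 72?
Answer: 215431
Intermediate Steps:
D = 67 (D = -5 + 72 = 67)
b(W, n) = 3 + W - 237*n (b(W, n) = 3 + (-237*n + W) = 3 + (W - 237*n) = 3 + W - 237*n)
((g(12) + √(15 + D))² + u) + b(-343, 505) = ((0 + √(15 + 67))² + 335374) + (3 - 343 - 237*505) = ((0 + √82)² + 335374) + (3 - 343 - 119685) = ((√82)² + 335374) - 120025 = (82 + 335374) - 120025 = 335456 - 120025 = 215431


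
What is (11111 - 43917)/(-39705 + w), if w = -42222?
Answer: 32806/81927 ≈ 0.40043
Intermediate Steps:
(11111 - 43917)/(-39705 + w) = (11111 - 43917)/(-39705 - 42222) = -32806/(-81927) = -32806*(-1/81927) = 32806/81927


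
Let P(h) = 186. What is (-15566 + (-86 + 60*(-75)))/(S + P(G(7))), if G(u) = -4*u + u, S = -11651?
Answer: 20152/11465 ≈ 1.7577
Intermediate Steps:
G(u) = -3*u
(-15566 + (-86 + 60*(-75)))/(S + P(G(7))) = (-15566 + (-86 + 60*(-75)))/(-11651 + 186) = (-15566 + (-86 - 4500))/(-11465) = (-15566 - 4586)*(-1/11465) = -20152*(-1/11465) = 20152/11465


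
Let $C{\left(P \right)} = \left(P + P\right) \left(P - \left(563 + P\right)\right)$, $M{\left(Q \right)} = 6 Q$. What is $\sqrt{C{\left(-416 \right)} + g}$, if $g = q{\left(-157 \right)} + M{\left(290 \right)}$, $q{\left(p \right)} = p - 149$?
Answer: $5 \sqrt{18794} \approx 685.46$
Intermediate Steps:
$q{\left(p \right)} = -149 + p$ ($q{\left(p \right)} = p - 149 = -149 + p$)
$g = 1434$ ($g = \left(-149 - 157\right) + 6 \cdot 290 = -306 + 1740 = 1434$)
$C{\left(P \right)} = - 1126 P$ ($C{\left(P \right)} = 2 P \left(-563\right) = - 1126 P$)
$\sqrt{C{\left(-416 \right)} + g} = \sqrt{\left(-1126\right) \left(-416\right) + 1434} = \sqrt{468416 + 1434} = \sqrt{469850} = 5 \sqrt{18794}$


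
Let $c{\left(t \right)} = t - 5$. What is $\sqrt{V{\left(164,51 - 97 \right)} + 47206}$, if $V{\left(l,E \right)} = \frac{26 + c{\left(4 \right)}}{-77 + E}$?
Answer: $\frac{\sqrt{714176499}}{123} \approx 217.27$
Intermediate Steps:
$c{\left(t \right)} = -5 + t$
$V{\left(l,E \right)} = \frac{25}{-77 + E}$ ($V{\left(l,E \right)} = \frac{26 + \left(-5 + 4\right)}{-77 + E} = \frac{26 - 1}{-77 + E} = \frac{25}{-77 + E}$)
$\sqrt{V{\left(164,51 - 97 \right)} + 47206} = \sqrt{\frac{25}{-77 + \left(51 - 97\right)} + 47206} = \sqrt{\frac{25}{-77 - 46} + 47206} = \sqrt{\frac{25}{-123} + 47206} = \sqrt{25 \left(- \frac{1}{123}\right) + 47206} = \sqrt{- \frac{25}{123} + 47206} = \sqrt{\frac{5806313}{123}} = \frac{\sqrt{714176499}}{123}$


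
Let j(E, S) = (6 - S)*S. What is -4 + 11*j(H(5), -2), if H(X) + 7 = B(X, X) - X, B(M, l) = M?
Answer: -180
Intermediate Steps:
H(X) = -7 (H(X) = -7 + (X - X) = -7 + 0 = -7)
j(E, S) = S*(6 - S)
-4 + 11*j(H(5), -2) = -4 + 11*(-2*(6 - 1*(-2))) = -4 + 11*(-2*(6 + 2)) = -4 + 11*(-2*8) = -4 + 11*(-16) = -4 - 176 = -180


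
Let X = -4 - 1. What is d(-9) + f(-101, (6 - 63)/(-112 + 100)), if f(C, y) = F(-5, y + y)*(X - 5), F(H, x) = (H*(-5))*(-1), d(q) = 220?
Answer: 470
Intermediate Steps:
F(H, x) = 5*H (F(H, x) = -5*H*(-1) = 5*H)
X = -5
f(C, y) = 250 (f(C, y) = (5*(-5))*(-5 - 5) = -25*(-10) = 250)
d(-9) + f(-101, (6 - 63)/(-112 + 100)) = 220 + 250 = 470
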